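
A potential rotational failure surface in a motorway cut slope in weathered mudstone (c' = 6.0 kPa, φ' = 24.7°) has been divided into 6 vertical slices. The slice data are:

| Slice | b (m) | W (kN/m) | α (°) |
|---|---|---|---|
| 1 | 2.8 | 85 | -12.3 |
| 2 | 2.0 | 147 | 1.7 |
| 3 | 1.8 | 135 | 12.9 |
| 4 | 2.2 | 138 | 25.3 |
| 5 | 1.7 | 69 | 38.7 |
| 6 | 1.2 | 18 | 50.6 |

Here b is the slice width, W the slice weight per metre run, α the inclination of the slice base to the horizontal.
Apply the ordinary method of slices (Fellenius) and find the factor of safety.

FS = 2.51

Ordinary method of slices: FS = Σ[c'·Δl_i + (W_i cosα_i)·tanφ'] / Σ W_i sinα_i, with Δl_i = b_i / cosα_i.
Slice 1: Δl = 2.8/cos(-12.3°) = 2.866 m; N'_1 = 85·cos(-12.3°) = 83.0; c'Δl = 17.19; W sinα = -18.1
Slice 2: Δl = 2.0/cos1.7° = 2.001 m; N'_2 = 147·cos1.7° = 146.9; c'Δl = 12.01; W sinα = 4.4
Slice 3: Δl = 1.8/cos12.9° = 1.847 m; N'_3 = 135·cos12.9° = 131.6; c'Δl = 11.08; W sinα = 30.1
Slice 4: Δl = 2.2/cos25.3° = 2.433 m; N'_4 = 138·cos25.3° = 124.8; c'Δl = 14.60; W sinα = 59.0
Slice 5: Δl = 1.7/cos38.7° = 2.178 m; N'_5 = 69·cos38.7° = 53.8; c'Δl = 13.07; W sinα = 43.1
Slice 6: Δl = 1.2/cos50.6° = 1.891 m; N'_6 = 18·cos50.6° = 11.4; c'Δl = 11.34; W sinα = 13.9
Σc'Δl = 79.3 kN/m; ΣN' = 551.6 kN/m; ΣW sinα = 132.4 kN/m
Resisting = 79.3 + 551.6·tan24.7° = 79.3 + 253.7 = 333.0 kN/m
FS = 333.0 / 132.4 = 2.515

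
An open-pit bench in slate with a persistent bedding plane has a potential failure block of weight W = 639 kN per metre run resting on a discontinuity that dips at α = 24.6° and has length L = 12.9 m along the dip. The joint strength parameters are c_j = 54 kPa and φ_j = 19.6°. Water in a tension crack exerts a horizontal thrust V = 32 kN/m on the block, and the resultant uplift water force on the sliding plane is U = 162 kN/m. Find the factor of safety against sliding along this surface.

FS = 2.85

Resolving the block weight along and normal to the plane and applying the Mohr–Coulomb strength on the joint:
N' = W cosα − U − V sinα = 639·cos24.6° − 162 − 32·sin24.6° = 405.7 kN/m
Driving force T = W sinα + V cosα = 639·sin24.6° + 32·cos24.6° = 295.1 kN/m
Resisting force R = c_j·L + N'·tanφ_j = 54·12.9 + 405.7·tan19.6° = 696.6 + 144.5 = 841.1 kN/m
FS = R / T = 841.1 / 295.1 = 2.850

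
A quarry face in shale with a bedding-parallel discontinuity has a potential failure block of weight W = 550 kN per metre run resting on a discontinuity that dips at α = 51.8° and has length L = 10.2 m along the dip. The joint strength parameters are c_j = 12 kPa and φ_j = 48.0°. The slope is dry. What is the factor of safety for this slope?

FS = 1.16

Resolving the block weight along and normal to the plane and applying the Mohr–Coulomb strength on the joint:
N' = W cosα = 550·cos51.8° = 340.1 kN/m
Driving force T = W sinα = 550·sin51.8° = 432.2 kN/m
Resisting force R = c_j·L + N'·tanφ_j = 12·10.2 + 340.1·tan48.0° = 122.4 + 377.7 = 500.1 kN/m
FS = R / T = 500.1 / 432.2 = 1.157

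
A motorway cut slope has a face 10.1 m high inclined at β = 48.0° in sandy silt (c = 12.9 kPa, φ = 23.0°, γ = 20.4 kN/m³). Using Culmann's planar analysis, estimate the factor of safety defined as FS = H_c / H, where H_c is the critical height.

FS = 1.83

H_c = (4c/γ) · sinβ cosφ / [1 − cos(β − φ)]
    = (4·12.9/20.4) · sin48.0°·cos23.0° / [1 − cos25.0°]
    = 2.529 · 0.6841 / 0.0937 = 18.47 m
FS = H_c / H = 18.47 / 10.1 = 1.828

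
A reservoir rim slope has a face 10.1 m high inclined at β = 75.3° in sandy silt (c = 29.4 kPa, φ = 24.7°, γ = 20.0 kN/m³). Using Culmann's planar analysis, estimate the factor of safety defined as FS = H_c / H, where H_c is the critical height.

FS = 1.40

H_c = (4c/γ) · sinβ cosφ / [1 − cos(β − φ)]
    = (4·29.4/20.0) · sin75.3°·cos24.7° / [1 − cos50.6°]
    = 5.880 · 0.8788 / 0.3653 = 14.15 m
FS = H_c / H = 14.15 / 10.1 = 1.401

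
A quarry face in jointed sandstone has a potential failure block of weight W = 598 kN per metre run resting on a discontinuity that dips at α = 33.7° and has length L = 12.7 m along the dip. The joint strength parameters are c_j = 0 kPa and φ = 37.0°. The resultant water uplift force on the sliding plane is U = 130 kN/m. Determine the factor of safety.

FS = 0.83

Resolving the block weight along and normal to the plane and applying the Mohr–Coulomb strength on the joint:
N' = W cosα − U = 598·cos33.7° − 130 = 367.5 kN/m
Driving force T = W sinα = 598·sin33.7° = 331.8 kN/m
Resisting force R = c_j·L + N'·tanφ = 0·12.7 + 367.5·tan37.0° = 0.0 + 276.9 = 276.9 kN/m
FS = R / T = 276.9 / 331.8 = 0.835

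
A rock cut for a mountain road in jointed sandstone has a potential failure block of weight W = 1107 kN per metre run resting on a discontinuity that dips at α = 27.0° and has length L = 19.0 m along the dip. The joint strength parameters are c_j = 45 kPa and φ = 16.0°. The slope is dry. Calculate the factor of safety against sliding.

FS = 2.26

Resolving the block weight along and normal to the plane and applying the Mohr–Coulomb strength on the joint:
N' = W cosα = 1107·cos27.0° = 986.3 kN/m
Driving force T = W sinα = 1107·sin27.0° = 502.6 kN/m
Resisting force R = c_j·L + N'·tanφ = 45·19.0 + 986.3·tan16.0° = 855.0 + 282.8 = 1137.8 kN/m
FS = R / T = 1137.8 / 502.6 = 2.264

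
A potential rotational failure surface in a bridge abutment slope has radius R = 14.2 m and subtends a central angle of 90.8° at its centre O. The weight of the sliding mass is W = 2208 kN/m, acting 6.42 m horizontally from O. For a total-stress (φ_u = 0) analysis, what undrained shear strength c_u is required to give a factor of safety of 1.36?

c_u = 60.3 kPa

FS = c_u·L_a·R / (W·d), so c_u = FS·W·d / (L_a·R).
Arc length L_a = R·θ = 14.2·(90.8°·π/180) = 14.2·1.5848 = 22.50 m
c_u = 1.36·2208·6.42 / (22.50·14.2) = 19278.5 / 319.55 = 60.33 kPa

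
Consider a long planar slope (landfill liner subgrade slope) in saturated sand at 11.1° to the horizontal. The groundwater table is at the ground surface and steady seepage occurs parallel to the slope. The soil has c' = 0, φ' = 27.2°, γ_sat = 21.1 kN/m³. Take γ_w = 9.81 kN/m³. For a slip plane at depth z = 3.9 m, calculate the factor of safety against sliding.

With seepage parallel to the slope and the water table at the surface, the effective normal stress on the slip plane uses the buoyant unit weight γ' = γ_sat − γ_w while the driving shear stress uses γ_sat:
FS = [c' + γ' z cos²β tanφ'] / [γ_sat z sinβ cosβ]
(For c' = 0 this reduces to FS = (γ'/γ_sat)·tanφ'/tanβ.)
γ' = 21.1 − 9.81 = 11.29 kN/m³
Numerator = 0.0 + 11.29·3.9·cos²11.1°·tan27.2° = 0.0 + 11.29·3.9·0.9629·0.5139 = 21.790 kPa
Denominator = 21.1·3.9·sin11.1°·cos11.1° = 21.1·3.9·0.1925·0.9813 = 15.546 kPa
FS = 21.790 / 15.546 = 1.402

FS = 1.40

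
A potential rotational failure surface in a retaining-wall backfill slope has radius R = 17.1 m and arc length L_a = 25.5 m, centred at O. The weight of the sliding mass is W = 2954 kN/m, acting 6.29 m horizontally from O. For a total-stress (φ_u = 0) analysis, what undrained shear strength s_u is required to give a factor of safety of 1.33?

FS = s_u·L_a·R / (W·d), so s_u = FS·W·d / (L_a·R).
s_u = 1.33·2954·6.29 / (25.50·17.1) = 24712.3 / 436.05 = 56.67 kPa

s_u = 56.7 kPa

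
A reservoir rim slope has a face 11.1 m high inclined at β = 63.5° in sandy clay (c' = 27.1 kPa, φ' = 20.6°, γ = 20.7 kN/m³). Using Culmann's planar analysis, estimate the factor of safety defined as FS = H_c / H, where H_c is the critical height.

FS = 1.48

H_c = (4c'/γ) · sinβ cosφ' / [1 − cos(β − φ')]
    = (4·27.1/20.7) · sin63.5°·cos20.6° / [1 − cos42.9°]
    = 5.237 · 0.8377 / 0.2675 = 16.40 m
FS = H_c / H = 16.40 / 11.1 = 1.478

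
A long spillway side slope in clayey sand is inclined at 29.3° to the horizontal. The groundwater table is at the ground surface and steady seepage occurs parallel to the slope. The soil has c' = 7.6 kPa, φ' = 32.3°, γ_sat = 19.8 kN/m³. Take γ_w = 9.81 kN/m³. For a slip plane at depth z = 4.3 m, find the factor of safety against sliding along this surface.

With seepage parallel to the slope and the water table at the surface, the effective normal stress on the slip plane uses the buoyant unit weight γ' = γ_sat − γ_w while the driving shear stress uses γ_sat:
FS = [c' + γ' z cos²β tanφ'] / [γ_sat z sinβ cosβ]
γ' = 19.8 − 9.81 = 9.99 kN/m³
Numerator = 7.6 + 9.99·4.3·cos²29.3°·tan32.3° = 7.6 + 9.99·4.3·0.7605·0.6322 = 28.252 kPa
Denominator = 19.8·4.3·sin29.3°·cos29.3° = 19.8·4.3·0.4894·0.8721 = 36.336 kPa
FS = 28.252 / 36.336 = 0.778

FS = 0.78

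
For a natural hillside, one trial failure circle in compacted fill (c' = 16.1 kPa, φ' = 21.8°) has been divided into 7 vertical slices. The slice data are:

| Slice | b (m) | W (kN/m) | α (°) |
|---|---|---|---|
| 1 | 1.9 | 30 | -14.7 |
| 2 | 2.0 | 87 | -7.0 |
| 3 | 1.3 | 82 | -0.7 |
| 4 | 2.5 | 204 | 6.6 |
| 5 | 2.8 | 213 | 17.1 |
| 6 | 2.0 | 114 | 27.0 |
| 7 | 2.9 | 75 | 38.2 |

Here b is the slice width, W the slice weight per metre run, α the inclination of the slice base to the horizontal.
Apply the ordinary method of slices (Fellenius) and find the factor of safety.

FS = 3.48

Ordinary method of slices: FS = Σ[c'·Δl_i + (W_i cosα_i)·tanφ'] / Σ W_i sinα_i, with Δl_i = b_i / cosα_i.
Slice 1: Δl = 1.9/cos(-14.7°) = 1.964 m; N'_1 = 30·cos(-14.7°) = 29.0; c'Δl = 31.63; W sinα = -7.6
Slice 2: Δl = 2.0/cos(-7.0°) = 2.015 m; N'_2 = 87·cos(-7.0°) = 86.4; c'Δl = 32.44; W sinα = -10.6
Slice 3: Δl = 1.3/cos(-0.7°) = 1.300 m; N'_3 = 82·cos(-0.7°) = 82.0; c'Δl = 20.93; W sinα = -1.0
Slice 4: Δl = 2.5/cos6.6° = 2.517 m; N'_4 = 204·cos6.6° = 202.6; c'Δl = 40.52; W sinα = 23.4
Slice 5: Δl = 2.8/cos17.1° = 2.930 m; N'_5 = 213·cos17.1° = 203.6; c'Δl = 47.17; W sinα = 62.6
Slice 6: Δl = 2.0/cos27.0° = 2.245 m; N'_6 = 114·cos27.0° = 101.6; c'Δl = 36.14; W sinα = 51.8
Slice 7: Δl = 2.9/cos38.2° = 3.690 m; N'_7 = 75·cos38.2° = 58.9; c'Δl = 59.41; W sinα = 46.4
Σc'Δl = 268.2 kN/m; ΣN' = 764.1 kN/m; ΣW sinα = 165.0 kN/m
Resisting = 268.2 + 764.1·tan21.8° = 268.2 + 305.6 = 573.9 kN/m
FS = 573.9 / 165.0 = 3.478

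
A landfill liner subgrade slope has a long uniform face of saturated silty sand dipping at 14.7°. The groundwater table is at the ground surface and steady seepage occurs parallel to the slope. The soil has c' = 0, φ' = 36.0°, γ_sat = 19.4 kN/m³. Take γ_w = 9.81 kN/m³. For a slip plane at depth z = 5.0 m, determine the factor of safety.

With seepage parallel to the slope and the water table at the surface, the effective normal stress on the slip plane uses the buoyant unit weight γ' = γ_sat − γ_w while the driving shear stress uses γ_sat:
FS = [c' + γ' z cos²β tanφ'] / [γ_sat z sinβ cosβ]
(For c' = 0 this reduces to FS = (γ'/γ_sat)·tanφ'/tanβ.)
γ' = 19.4 − 9.81 = 9.59 kN/m³
Numerator = 0.0 + 9.59·5.0·cos²14.7°·tan36.0° = 0.0 + 9.59·5.0·0.9356·0.7265 = 32.594 kPa
Denominator = 19.4·5.0·sin14.7°·cos14.7° = 19.4·5.0·0.2538·0.9673 = 23.809 kPa
FS = 32.594 / 23.809 = 1.369

FS = 1.37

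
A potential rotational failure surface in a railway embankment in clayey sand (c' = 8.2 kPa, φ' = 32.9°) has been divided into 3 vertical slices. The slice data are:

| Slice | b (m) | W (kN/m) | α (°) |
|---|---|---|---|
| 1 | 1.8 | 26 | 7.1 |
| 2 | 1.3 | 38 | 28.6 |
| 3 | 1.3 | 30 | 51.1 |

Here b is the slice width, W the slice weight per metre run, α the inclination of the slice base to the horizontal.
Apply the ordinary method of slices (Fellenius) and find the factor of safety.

Ordinary method of slices: FS = Σ[c'·Δl_i + (W_i cosα_i)·tanφ'] / Σ W_i sinα_i, with Δl_i = b_i / cosα_i.
Slice 1: Δl = 1.8/cos7.1° = 1.814 m; N'_1 = 26·cos7.1° = 25.8; c'Δl = 14.87; W sinα = 3.2
Slice 2: Δl = 1.3/cos28.6° = 1.481 m; N'_2 = 38·cos28.6° = 33.4; c'Δl = 12.14; W sinα = 18.2
Slice 3: Δl = 1.3/cos51.1° = 2.070 m; N'_3 = 30·cos51.1° = 18.8; c'Δl = 16.98; W sinα = 23.3
Σc'Δl = 44.0 kN/m; ΣN' = 78.0 kN/m; ΣW sinα = 44.8 kN/m
Resisting = 44.0 + 78.0·tan32.9° = 44.0 + 50.5 = 94.5 kN/m
FS = 94.5 / 44.8 = 2.111

FS = 2.11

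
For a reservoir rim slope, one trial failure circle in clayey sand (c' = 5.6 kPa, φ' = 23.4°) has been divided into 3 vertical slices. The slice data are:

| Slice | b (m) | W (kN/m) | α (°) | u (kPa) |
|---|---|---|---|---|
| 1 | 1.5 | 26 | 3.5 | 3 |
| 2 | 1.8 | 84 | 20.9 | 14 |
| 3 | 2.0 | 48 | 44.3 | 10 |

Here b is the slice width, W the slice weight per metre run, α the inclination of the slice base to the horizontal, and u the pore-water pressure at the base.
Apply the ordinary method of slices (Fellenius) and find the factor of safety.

FS = 1.06

Ordinary method of slices: FS = Σ[c'·Δl_i + (W_i cosα_i − u_i·Δl_i)·tanφ'] / Σ W_i sinα_i, with Δl_i = b_i / cosα_i.
Slice 1: Δl = 1.5/cos3.5° = 1.503 m; N'_1 = 26·cos3.5° − 3·1.503 = 21.4; c'Δl = 8.42; W sinα = 1.6
Slice 2: Δl = 1.8/cos20.9° = 1.927 m; N'_2 = 84·cos20.9° − 14·1.927 = 51.5; c'Δl = 10.79; W sinα = 30.0
Slice 3: Δl = 2.0/cos44.3° = 2.794 m; N'_3 = 48·cos44.3° − 10·2.794 = 6.4; c'Δl = 15.65; W sinα = 33.5
Σc'Δl = 34.9 kN/m; ΣN' = 79.3 kN/m; ΣW sinα = 65.1 kN/m
Resisting = 34.9 + 79.3·tan23.4° = 34.9 + 34.3 = 69.2 kN/m
FS = 69.2 / 65.1 = 1.063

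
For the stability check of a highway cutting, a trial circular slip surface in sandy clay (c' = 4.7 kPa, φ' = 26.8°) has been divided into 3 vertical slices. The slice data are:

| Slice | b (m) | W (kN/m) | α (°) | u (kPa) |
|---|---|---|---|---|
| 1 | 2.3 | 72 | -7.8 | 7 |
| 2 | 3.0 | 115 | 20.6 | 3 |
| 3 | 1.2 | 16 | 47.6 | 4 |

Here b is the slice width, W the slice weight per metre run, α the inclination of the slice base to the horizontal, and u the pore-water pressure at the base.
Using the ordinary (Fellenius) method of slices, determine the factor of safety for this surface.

FS = 2.67

Ordinary method of slices: FS = Σ[c'·Δl_i + (W_i cosα_i − u_i·Δl_i)·tanφ'] / Σ W_i sinα_i, with Δl_i = b_i / cosα_i.
Slice 1: Δl = 2.3/cos(-7.8°) = 2.321 m; N'_1 = 72·cos(-7.8°) − 7·2.321 = 55.1; c'Δl = 10.91; W sinα = -9.8
Slice 2: Δl = 3.0/cos20.6° = 3.205 m; N'_2 = 115·cos20.6° − 3·3.205 = 98.0; c'Δl = 15.06; W sinα = 40.5
Slice 3: Δl = 1.2/cos47.6° = 1.780 m; N'_3 = 16·cos47.6° − 4·1.780 = 3.7; c'Δl = 8.36; W sinα = 11.8
Σc'Δl = 34.3 kN/m; ΣN' = 156.8 kN/m; ΣW sinα = 42.5 kN/m
Resisting = 34.3 + 156.8·tan26.8° = 34.3 + 79.2 = 113.5 kN/m
FS = 113.5 / 42.5 = 2.671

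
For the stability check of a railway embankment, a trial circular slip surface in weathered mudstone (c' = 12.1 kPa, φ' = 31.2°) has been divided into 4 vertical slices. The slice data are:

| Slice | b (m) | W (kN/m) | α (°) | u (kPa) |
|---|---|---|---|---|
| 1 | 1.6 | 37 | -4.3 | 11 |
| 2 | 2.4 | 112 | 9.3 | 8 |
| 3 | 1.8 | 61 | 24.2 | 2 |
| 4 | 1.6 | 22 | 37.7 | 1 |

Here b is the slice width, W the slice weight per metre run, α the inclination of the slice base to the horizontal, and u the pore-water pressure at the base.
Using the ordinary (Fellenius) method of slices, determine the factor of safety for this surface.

Ordinary method of slices: FS = Σ[c'·Δl_i + (W_i cosα_i − u_i·Δl_i)·tanφ'] / Σ W_i sinα_i, with Δl_i = b_i / cosα_i.
Slice 1: Δl = 1.6/cos(-4.3°) = 1.605 m; N'_1 = 37·cos(-4.3°) − 11·1.605 = 19.2; c'Δl = 19.41; W sinα = -2.8
Slice 2: Δl = 2.4/cos9.3° = 2.432 m; N'_2 = 112·cos9.3° − 8·2.432 = 91.1; c'Δl = 29.43; W sinα = 18.1
Slice 3: Δl = 1.8/cos24.2° = 1.973 m; N'_3 = 61·cos24.2° − 2·1.973 = 51.7; c'Δl = 23.88; W sinα = 25.0
Slice 4: Δl = 1.6/cos37.7° = 2.022 m; N'_4 = 22·cos37.7° − 1·2.022 = 15.4; c'Δl = 24.47; W sinα = 13.5
Σc'Δl = 97.2 kN/m; ΣN' = 177.4 kN/m; ΣW sinα = 53.8 kN/m
Resisting = 97.2 + 177.4·tan31.2° = 97.2 + 107.4 = 204.6 kN/m
FS = 204.6 / 53.8 = 3.805

FS = 3.80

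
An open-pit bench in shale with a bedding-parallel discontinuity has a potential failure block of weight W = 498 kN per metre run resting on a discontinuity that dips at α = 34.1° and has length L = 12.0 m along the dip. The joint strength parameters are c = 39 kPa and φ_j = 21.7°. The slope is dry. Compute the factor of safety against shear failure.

FS = 2.26

Resolving the block weight along and normal to the plane and applying the Mohr–Coulomb strength on the joint:
N' = W cosα = 498·cos34.1° = 412.4 kN/m
Driving force T = W sinα = 498·sin34.1° = 279.2 kN/m
Resisting force R = c·L + N'·tanφ_j = 39·12.0 + 412.4·tan21.7° = 468.0 + 164.1 = 632.1 kN/m
FS = R / T = 632.1 / 279.2 = 2.264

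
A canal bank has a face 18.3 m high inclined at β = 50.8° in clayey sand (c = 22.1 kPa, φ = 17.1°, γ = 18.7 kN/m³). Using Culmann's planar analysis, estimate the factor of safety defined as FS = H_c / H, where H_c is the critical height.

H_c = (4c/γ) · sinβ cosφ / [1 − cos(β − φ)]
    = (4·22.1/18.7) · sin50.8°·cos17.1° / [1 − cos33.7°]
    = 4.727 · 0.7407 / 0.1680 = 20.84 m
FS = H_c / H = 20.84 / 18.3 = 1.139

FS = 1.14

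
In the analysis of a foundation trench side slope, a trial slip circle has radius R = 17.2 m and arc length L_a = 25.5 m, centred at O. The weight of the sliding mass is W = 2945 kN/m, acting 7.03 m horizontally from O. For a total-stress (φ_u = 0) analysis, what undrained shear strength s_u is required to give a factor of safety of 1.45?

s_u = 68.4 kPa

FS = s_u·L_a·R / (W·d), so s_u = FS·W·d / (L_a·R).
s_u = 1.45·2945·7.03 / (25.50·17.2) = 30019.9 / 438.60 = 68.44 kPa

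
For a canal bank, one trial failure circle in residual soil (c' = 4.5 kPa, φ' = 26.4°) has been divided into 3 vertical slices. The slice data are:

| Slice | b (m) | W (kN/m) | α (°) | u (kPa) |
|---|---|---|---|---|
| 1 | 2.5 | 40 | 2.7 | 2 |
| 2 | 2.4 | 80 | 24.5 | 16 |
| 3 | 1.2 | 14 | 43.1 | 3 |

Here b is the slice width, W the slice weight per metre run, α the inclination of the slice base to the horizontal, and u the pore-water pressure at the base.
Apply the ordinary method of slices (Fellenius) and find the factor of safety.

Ordinary method of slices: FS = Σ[c'·Δl_i + (W_i cosα_i − u_i·Δl_i)·tanφ'] / Σ W_i sinα_i, with Δl_i = b_i / cosα_i.
Slice 1: Δl = 2.5/cos2.7° = 2.503 m; N'_1 = 40·cos2.7° − 2·2.503 = 35.0; c'Δl = 11.26; W sinα = 1.9
Slice 2: Δl = 2.4/cos24.5° = 2.637 m; N'_2 = 80·cos24.5° − 16·2.637 = 30.6; c'Δl = 11.87; W sinα = 33.2
Slice 3: Δl = 1.2/cos43.1° = 1.643 m; N'_3 = 14·cos43.1° − 3·1.643 = 5.3; c'Δl = 7.40; W sinα = 9.6
Σc'Δl = 30.5 kN/m; ΣN' = 70.8 kN/m; ΣW sinα = 44.6 kN/m
Resisting = 30.5 + 70.8·tan26.4° = 30.5 + 35.2 = 65.7 kN/m
FS = 65.7 / 44.6 = 1.472

FS = 1.47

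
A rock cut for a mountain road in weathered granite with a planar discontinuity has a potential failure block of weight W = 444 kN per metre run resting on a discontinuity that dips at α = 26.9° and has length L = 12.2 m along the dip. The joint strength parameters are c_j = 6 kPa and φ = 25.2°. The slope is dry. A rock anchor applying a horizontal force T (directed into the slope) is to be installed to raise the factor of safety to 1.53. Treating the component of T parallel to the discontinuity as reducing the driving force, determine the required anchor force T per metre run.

T = 30 kN/m

Resolving forces along and normal to the sliding plane, with the horizontal anchor force T adding T·sinα to the effective normal force and T·cosα acting up the plane against the driving force:
FS = [c_jL + (W cosα + T sinα) tanφ] / [W sinα − T cosα]
Without the anchor: N' = 396.0 kN/m, driving T_d = 200.9 kN/m, resisting R = 6·12.2 + 396.0·tan25.2° = 259.5 kN/m, FS = 1.29.
Setting FS = 1.53 and solving for T:
1.53·(200.9 − T cos26.9°) = 259.5 + T sin26.9°·tan25.2°
T·(sin26.9°·tan25.2° + 1.53·cos26.9°) = 1.53·200.9 − 259.5
T·(0.4524·0.4706 + 1.53·0.8918) = 307.3 − 259.5 = 47.8
T·1.5773 = 47.8
T = 30.3 kN/m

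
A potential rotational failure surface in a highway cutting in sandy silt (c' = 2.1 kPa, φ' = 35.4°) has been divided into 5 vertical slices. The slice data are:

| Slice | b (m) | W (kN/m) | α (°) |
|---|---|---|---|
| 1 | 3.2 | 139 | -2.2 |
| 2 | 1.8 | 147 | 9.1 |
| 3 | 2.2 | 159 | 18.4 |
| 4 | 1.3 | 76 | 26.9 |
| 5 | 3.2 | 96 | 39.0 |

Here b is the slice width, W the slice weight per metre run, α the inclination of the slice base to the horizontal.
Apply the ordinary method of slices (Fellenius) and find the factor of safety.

Ordinary method of slices: FS = Σ[c'·Δl_i + (W_i cosα_i)·tanφ'] / Σ W_i sinα_i, with Δl_i = b_i / cosα_i.
Slice 1: Δl = 3.2/cos(-2.2°) = 3.202 m; N'_1 = 139·cos(-2.2°) = 138.9; c'Δl = 6.72; W sinα = -5.3
Slice 2: Δl = 1.8/cos9.1° = 1.823 m; N'_2 = 147·cos9.1° = 145.1; c'Δl = 3.83; W sinα = 23.2
Slice 3: Δl = 2.2/cos18.4° = 2.319 m; N'_3 = 159·cos18.4° = 150.9; c'Δl = 4.87; W sinα = 50.2
Slice 4: Δl = 1.3/cos26.9° = 1.458 m; N'_4 = 76·cos26.9° = 67.8; c'Δl = 3.06; W sinα = 34.4
Slice 5: Δl = 3.2/cos39.0° = 4.118 m; N'_5 = 96·cos39.0° = 74.6; c'Δl = 8.65; W sinα = 60.4
Σc'Δl = 27.1 kN/m; ΣN' = 577.3 kN/m; ΣW sinα = 162.9 kN/m
Resisting = 27.1 + 577.3·tan35.4° = 27.1 + 410.3 = 437.4 kN/m
FS = 437.4 / 162.9 = 2.685

FS = 2.69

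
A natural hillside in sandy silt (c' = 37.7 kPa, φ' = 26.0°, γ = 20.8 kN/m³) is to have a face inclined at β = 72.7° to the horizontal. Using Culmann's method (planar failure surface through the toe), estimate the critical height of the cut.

Culmann's analysis gives the critical failure plane at α_cr = (β + φ')/2 = (72.7 + 26.0)/2 = 49.4°, and the critical height
H_c = (4c'/γ) · sinβ cosφ' / [1 − cos(β − φ')]
    = (4·37.7/20.8) · sin72.7°·cos26.0° / [1 − cos(46.7°)]
    = 7.250 · 0.9548·0.8988 / [1 − 0.6858]
    = 7.250 · 0.8581 / 0.3142
    = 19.80 m

H_c = 19.80 m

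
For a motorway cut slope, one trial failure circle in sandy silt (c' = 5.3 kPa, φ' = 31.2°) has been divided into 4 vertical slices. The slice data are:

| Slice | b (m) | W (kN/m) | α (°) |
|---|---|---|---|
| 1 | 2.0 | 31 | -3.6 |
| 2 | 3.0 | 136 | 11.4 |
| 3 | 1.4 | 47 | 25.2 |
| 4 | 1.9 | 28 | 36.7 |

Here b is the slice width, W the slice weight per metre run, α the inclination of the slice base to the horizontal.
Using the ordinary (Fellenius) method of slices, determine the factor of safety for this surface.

FS = 3.02

Ordinary method of slices: FS = Σ[c'·Δl_i + (W_i cosα_i)·tanφ'] / Σ W_i sinα_i, with Δl_i = b_i / cosα_i.
Slice 1: Δl = 2.0/cos(-3.6°) = 2.004 m; N'_1 = 31·cos(-3.6°) = 30.9; c'Δl = 10.62; W sinα = -1.9
Slice 2: Δl = 3.0/cos11.4° = 3.060 m; N'_2 = 136·cos11.4° = 133.3; c'Δl = 16.22; W sinα = 26.9
Slice 3: Δl = 1.4/cos25.2° = 1.547 m; N'_3 = 47·cos25.2° = 42.5; c'Δl = 8.20; W sinα = 20.0
Slice 4: Δl = 1.9/cos36.7° = 2.370 m; N'_4 = 28·cos36.7° = 22.4; c'Δl = 12.56; W sinα = 16.7
Σc'Δl = 47.6 kN/m; ΣN' = 229.2 kN/m; ΣW sinα = 61.7 kN/m
Resisting = 47.6 + 229.2·tan31.2° = 47.6 + 138.8 = 186.4 kN/m
FS = 186.4 / 61.7 = 3.023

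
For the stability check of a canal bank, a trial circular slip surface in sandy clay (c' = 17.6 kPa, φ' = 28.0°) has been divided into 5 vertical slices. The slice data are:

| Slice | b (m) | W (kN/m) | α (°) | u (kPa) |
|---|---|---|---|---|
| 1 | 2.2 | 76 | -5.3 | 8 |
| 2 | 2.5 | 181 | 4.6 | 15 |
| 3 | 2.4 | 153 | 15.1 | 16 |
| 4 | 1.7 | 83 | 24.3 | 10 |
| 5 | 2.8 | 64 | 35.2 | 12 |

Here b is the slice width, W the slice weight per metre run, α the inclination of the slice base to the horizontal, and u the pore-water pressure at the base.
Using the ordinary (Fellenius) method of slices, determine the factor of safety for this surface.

Ordinary method of slices: FS = Σ[c'·Δl_i + (W_i cosα_i − u_i·Δl_i)·tanφ'] / Σ W_i sinα_i, with Δl_i = b_i / cosα_i.
Slice 1: Δl = 2.2/cos(-5.3°) = 2.209 m; N'_1 = 76·cos(-5.3°) − 8·2.209 = 58.0; c'Δl = 38.89; W sinα = -7.0
Slice 2: Δl = 2.5/cos4.6° = 2.508 m; N'_2 = 181·cos4.6° − 15·2.508 = 142.8; c'Δl = 44.14; W sinα = 14.5
Slice 3: Δl = 2.4/cos15.1° = 2.486 m; N'_3 = 153·cos15.1° − 16·2.486 = 107.9; c'Δl = 43.75; W sinα = 39.9
Slice 4: Δl = 1.7/cos24.3° = 1.865 m; N'_4 = 83·cos24.3° − 10·1.865 = 57.0; c'Δl = 32.83; W sinα = 34.2
Slice 5: Δl = 2.8/cos35.2° = 3.427 m; N'_5 = 64·cos35.2° − 12·3.427 = 11.2; c'Δl = 60.31; W sinα = 36.9
Σc'Δl = 219.9 kN/m; ΣN' = 376.9 kN/m; ΣW sinα = 118.4 kN/m
Resisting = 219.9 + 376.9·tan28.0° = 219.9 + 200.4 = 420.3 kN/m
FS = 420.3 / 118.4 = 3.550

FS = 3.55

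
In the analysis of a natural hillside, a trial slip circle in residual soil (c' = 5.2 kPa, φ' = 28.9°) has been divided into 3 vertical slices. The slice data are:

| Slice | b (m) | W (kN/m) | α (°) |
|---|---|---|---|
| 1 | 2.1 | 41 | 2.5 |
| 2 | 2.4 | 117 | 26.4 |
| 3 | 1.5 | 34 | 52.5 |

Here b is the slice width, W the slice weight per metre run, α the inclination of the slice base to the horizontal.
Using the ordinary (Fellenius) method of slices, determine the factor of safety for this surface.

Ordinary method of slices: FS = Σ[c'·Δl_i + (W_i cosα_i)·tanφ'] / Σ W_i sinα_i, with Δl_i = b_i / cosα_i.
Slice 1: Δl = 2.1/cos2.5° = 2.102 m; N'_1 = 41·cos2.5° = 41.0; c'Δl = 10.93; W sinα = 1.8
Slice 2: Δl = 2.4/cos26.4° = 2.679 m; N'_2 = 117·cos26.4° = 104.8; c'Δl = 13.93; W sinα = 52.0
Slice 3: Δl = 1.5/cos52.5° = 2.464 m; N'_3 = 34·cos52.5° = 20.7; c'Δl = 12.81; W sinα = 27.0
Σc'Δl = 37.7 kN/m; ΣN' = 166.5 kN/m; ΣW sinα = 80.8 kN/m
Resisting = 37.7 + 166.5·tan28.9° = 37.7 + 91.9 = 129.6 kN/m
FS = 129.6 / 80.8 = 1.604

FS = 1.60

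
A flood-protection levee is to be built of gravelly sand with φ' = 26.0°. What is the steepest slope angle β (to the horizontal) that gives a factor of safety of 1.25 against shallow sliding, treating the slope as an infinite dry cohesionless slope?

For an infinite dry cohesionless slope FS = tanφ'/tanβ, so tanβ = tanφ' / FS.
tanβ = tan26.0° / 1.25 = 0.4877 / 1.25 = 0.3902
β = arctan(0.3902) = 21.32°

β = 21.3°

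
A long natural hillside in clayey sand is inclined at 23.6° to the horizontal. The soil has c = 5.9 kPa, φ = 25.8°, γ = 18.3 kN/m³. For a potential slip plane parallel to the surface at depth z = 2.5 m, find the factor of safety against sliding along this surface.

For an infinite slope with a slip plane parallel to the surface (no pore pressure): FS = [c + γz cos²β tanφ] / [γz sinβ cosβ].
γz = 18.3·2.5 = 45.75 kN/m²
Numerator = 5.9 + 45.75·cos²23.6°·tan25.8° = 5.9 + 45.75·0.8397·0.4834 = 24.472 kPa
Denominator = 45.75·sin23.6°·cos23.6° = 45.75·0.4003·0.9164 = 16.784 kPa
FS = 24.472 / 16.784 = 1.458

FS = 1.46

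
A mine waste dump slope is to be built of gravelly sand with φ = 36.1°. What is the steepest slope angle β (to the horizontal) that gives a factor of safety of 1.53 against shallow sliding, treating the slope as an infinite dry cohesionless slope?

For an infinite dry cohesionless slope FS = tanφ/tanβ, so tanβ = tanφ / FS.
tanβ = tan36.1° / 1.53 = 0.7292 / 1.53 = 0.4766
β = arctan(0.4766) = 25.48°

β = 25.5°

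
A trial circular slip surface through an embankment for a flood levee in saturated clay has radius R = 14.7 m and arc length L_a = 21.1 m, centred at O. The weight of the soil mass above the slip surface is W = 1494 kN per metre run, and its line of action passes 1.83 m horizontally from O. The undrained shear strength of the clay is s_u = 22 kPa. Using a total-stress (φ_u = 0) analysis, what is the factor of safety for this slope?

FS = 2.50

Taking moments about the centre O, the resisting moment is provided by the undrained shear strength acting along the arc:
M_R = s_u·L_a·R = 22·21.10·14.7 = 6823.7 kN·m/m
M_D = W·d = 1494·1.83 = 2734.0 kN·m/m
FS = M_R / M_D = 6823.7 / 2734.0 = 2.496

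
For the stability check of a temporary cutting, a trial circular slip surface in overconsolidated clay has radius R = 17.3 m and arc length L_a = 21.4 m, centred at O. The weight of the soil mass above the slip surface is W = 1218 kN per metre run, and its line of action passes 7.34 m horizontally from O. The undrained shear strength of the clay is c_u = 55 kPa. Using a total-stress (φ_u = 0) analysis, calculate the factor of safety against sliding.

FS = 2.28

Taking moments about the centre O, the resisting moment is provided by the undrained shear strength acting along the arc:
M_R = c_u·L_a·R = 55·21.40·17.3 = 20362.1 kN·m/m
M_D = W·d = 1218·7.34 = 8940.1 kN·m/m
FS = M_R / M_D = 20362.1 / 8940.1 = 2.278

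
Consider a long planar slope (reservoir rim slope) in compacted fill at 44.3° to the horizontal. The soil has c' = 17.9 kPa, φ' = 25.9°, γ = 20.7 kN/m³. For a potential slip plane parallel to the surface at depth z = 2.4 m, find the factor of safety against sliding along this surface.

For an infinite slope with a slip plane parallel to the surface (no pore pressure): FS = [c' + γz cos²β tanφ'] / [γz sinβ cosβ].
γz = 20.7·2.4 = 49.68 kN/m²
Numerator = 17.9 + 49.68·cos²44.3°·tan25.9° = 17.9 + 49.68·0.5122·0.4856 = 30.256 kPa
Denominator = 49.68·sin44.3°·cos44.3° = 49.68·0.6984·0.7157 = 24.833 kPa
FS = 30.256 / 24.833 = 1.218

FS = 1.22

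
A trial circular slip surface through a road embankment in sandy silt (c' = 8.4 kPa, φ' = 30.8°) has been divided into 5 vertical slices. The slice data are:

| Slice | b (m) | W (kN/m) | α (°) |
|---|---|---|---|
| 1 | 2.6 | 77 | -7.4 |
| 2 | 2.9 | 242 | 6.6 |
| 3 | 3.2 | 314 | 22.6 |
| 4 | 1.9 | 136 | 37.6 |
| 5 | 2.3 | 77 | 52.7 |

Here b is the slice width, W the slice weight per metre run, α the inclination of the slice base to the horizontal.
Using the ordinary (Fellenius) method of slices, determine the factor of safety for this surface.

FS = 2.06

Ordinary method of slices: FS = Σ[c'·Δl_i + (W_i cosα_i)·tanφ'] / Σ W_i sinα_i, with Δl_i = b_i / cosα_i.
Slice 1: Δl = 2.6/cos(-7.4°) = 2.622 m; N'_1 = 77·cos(-7.4°) = 76.4; c'Δl = 22.02; W sinα = -9.9
Slice 2: Δl = 2.9/cos6.6° = 2.919 m; N'_2 = 242·cos6.6° = 240.4; c'Δl = 24.52; W sinα = 27.8
Slice 3: Δl = 3.2/cos22.6° = 3.466 m; N'_3 = 314·cos22.6° = 289.9; c'Δl = 29.12; W sinα = 120.7
Slice 4: Δl = 1.9/cos37.6° = 2.398 m; N'_4 = 136·cos37.6° = 107.8; c'Δl = 20.14; W sinα = 83.0
Slice 5: Δl = 2.3/cos52.7° = 3.795 m; N'_5 = 77·cos52.7° = 46.7; c'Δl = 31.88; W sinα = 61.3
Σc'Δl = 127.7 kN/m; ΣN' = 761.1 kN/m; ΣW sinα = 282.8 kN/m
Resisting = 127.7 + 761.1·tan30.8° = 127.7 + 453.7 = 581.4 kN/m
FS = 581.4 / 282.8 = 2.056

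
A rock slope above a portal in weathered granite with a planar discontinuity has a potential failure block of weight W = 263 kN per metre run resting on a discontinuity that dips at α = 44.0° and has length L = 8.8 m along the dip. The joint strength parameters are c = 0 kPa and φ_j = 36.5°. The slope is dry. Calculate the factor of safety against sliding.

FS = 0.77

Resolving the block weight along and normal to the plane and applying the Mohr–Coulomb strength on the joint:
N' = W cosα = 263·cos44.0° = 189.2 kN/m
Driving force T = W sinα = 263·sin44.0° = 182.7 kN/m
Resisting force R = c·L + N'·tanφ_j = 0·8.8 + 189.2·tan36.5° = 0.0 + 140.0 = 140.0 kN/m
FS = R / T = 140.0 / 182.7 = 0.766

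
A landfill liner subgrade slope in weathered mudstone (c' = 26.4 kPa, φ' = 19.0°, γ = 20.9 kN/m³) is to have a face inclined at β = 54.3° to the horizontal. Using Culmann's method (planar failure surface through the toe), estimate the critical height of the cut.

H_c = 21.10 m

Culmann's analysis gives the critical failure plane at α_cr = (β + φ')/2 = (54.3 + 19.0)/2 = 36.6°, and the critical height
H_c = (4c'/γ) · sinβ cosφ' / [1 − cos(β − φ')]
    = (4·26.4/20.9) · sin54.3°·cos19.0° / [1 − cos(35.3°)]
    = 5.053 · 0.8121·0.9455 / [1 − 0.8161]
    = 5.053 · 0.7678 / 0.1839
    = 21.10 m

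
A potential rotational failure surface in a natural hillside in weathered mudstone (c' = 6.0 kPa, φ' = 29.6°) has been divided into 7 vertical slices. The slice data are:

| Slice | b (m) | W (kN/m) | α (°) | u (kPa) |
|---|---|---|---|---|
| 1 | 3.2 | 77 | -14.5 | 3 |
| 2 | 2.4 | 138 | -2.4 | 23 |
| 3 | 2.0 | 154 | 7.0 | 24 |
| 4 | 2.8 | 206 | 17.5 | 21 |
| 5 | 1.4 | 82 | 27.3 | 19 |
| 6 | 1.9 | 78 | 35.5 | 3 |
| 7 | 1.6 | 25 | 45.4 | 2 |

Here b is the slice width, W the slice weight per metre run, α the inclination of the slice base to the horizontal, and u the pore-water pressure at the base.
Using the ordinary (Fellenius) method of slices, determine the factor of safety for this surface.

Ordinary method of slices: FS = Σ[c'·Δl_i + (W_i cosα_i − u_i·Δl_i)·tanφ'] / Σ W_i sinα_i, with Δl_i = b_i / cosα_i.
Slice 1: Δl = 3.2/cos(-14.5°) = 3.305 m; N'_1 = 77·cos(-14.5°) − 3·3.305 = 64.6; c'Δl = 19.83; W sinα = -19.3
Slice 2: Δl = 2.4/cos(-2.4°) = 2.402 m; N'_2 = 138·cos(-2.4°) − 23·2.402 = 82.6; c'Δl = 14.41; W sinα = -5.8
Slice 3: Δl = 2.0/cos7.0° = 2.015 m; N'_3 = 154·cos7.0° − 24·2.015 = 104.5; c'Δl = 12.09; W sinα = 18.8
Slice 4: Δl = 2.8/cos17.5° = 2.936 m; N'_4 = 206·cos17.5° − 21·2.936 = 134.8; c'Δl = 17.62; W sinα = 61.9
Slice 5: Δl = 1.4/cos27.3° = 1.575 m; N'_5 = 82·cos27.3° − 19·1.575 = 42.9; c'Δl = 9.45; W sinα = 37.6
Slice 6: Δl = 1.9/cos35.5° = 2.334 m; N'_6 = 78·cos35.5° − 3·2.334 = 56.5; c'Δl = 14.00; W sinα = 45.3
Slice 7: Δl = 1.6/cos45.4° = 2.279 m; N'_7 = 25·cos45.4° − 2·2.279 = 13.0; c'Δl = 13.67; W sinα = 17.8
Σc'Δl = 101.1 kN/m; ΣN' = 499.0 kN/m; ΣW sinα = 156.4 kN/m
Resisting = 101.1 + 499.0·tan29.6° = 101.1 + 283.5 = 384.5 kN/m
FS = 384.5 / 156.4 = 2.459

FS = 2.46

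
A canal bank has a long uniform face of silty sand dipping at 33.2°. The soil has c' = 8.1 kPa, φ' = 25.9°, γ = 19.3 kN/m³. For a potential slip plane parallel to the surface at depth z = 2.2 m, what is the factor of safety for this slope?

FS = 1.16

For an infinite slope with a slip plane parallel to the surface (no pore pressure): FS = [c' + γz cos²β tanφ'] / [γz sinβ cosβ].
γz = 19.3·2.2 = 42.46 kN/m²
Numerator = 8.1 + 42.46·cos²33.2°·tan25.9° = 8.1 + 42.46·0.7002·0.4856 = 22.536 kPa
Denominator = 42.46·sin33.2°·cos33.2° = 42.46·0.5476·0.8368 = 19.454 kPa
FS = 22.536 / 19.454 = 1.158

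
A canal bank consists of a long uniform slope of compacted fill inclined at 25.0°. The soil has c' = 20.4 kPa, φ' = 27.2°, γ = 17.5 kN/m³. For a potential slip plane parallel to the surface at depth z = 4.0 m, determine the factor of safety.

FS = 1.86

For an infinite slope with a slip plane parallel to the surface (no pore pressure): FS = [c' + γz cos²β tanφ'] / [γz sinβ cosβ].
γz = 17.5·4.0 = 70.00 kN/m²
Numerator = 20.4 + 70.00·cos²25.0°·tan27.2° = 20.4 + 70.00·0.8214·0.5139 = 49.950 kPa
Denominator = 70.00·sin25.0°·cos25.0° = 70.00·0.4226·0.9063 = 26.812 kPa
FS = 49.950 / 26.812 = 1.863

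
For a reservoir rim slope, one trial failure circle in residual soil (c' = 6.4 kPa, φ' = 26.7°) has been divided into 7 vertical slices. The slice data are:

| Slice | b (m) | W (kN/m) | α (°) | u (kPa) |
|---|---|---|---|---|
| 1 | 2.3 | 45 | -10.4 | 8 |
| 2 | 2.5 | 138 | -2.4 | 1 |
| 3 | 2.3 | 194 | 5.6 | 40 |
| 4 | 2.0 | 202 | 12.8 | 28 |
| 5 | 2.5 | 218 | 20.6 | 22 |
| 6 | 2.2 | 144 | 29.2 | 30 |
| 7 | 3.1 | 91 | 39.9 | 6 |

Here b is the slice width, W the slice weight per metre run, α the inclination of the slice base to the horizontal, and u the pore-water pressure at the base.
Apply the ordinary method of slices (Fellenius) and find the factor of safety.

Ordinary method of slices: FS = Σ[c'·Δl_i + (W_i cosα_i − u_i·Δl_i)·tanφ'] / Σ W_i sinα_i, with Δl_i = b_i / cosα_i.
Slice 1: Δl = 2.3/cos(-10.4°) = 2.338 m; N'_1 = 45·cos(-10.4°) − 8·2.338 = 25.6; c'Δl = 14.97; W sinα = -8.1
Slice 2: Δl = 2.5/cos(-2.4°) = 2.502 m; N'_2 = 138·cos(-2.4°) − 1·2.502 = 135.4; c'Δl = 16.01; W sinα = -5.8
Slice 3: Δl = 2.3/cos5.6° = 2.311 m; N'_3 = 194·cos5.6° − 40·2.311 = 100.6; c'Δl = 14.79; W sinα = 18.9
Slice 4: Δl = 2.0/cos12.8° = 2.051 m; N'_4 = 202·cos12.8° − 28·2.051 = 139.6; c'Δl = 13.13; W sinα = 44.8
Slice 5: Δl = 2.5/cos20.6° = 2.671 m; N'_5 = 218·cos20.6° − 22·2.671 = 145.3; c'Δl = 17.09; W sinα = 76.7
Slice 6: Δl = 2.2/cos29.2° = 2.520 m; N'_6 = 144·cos29.2° − 30·2.520 = 50.1; c'Δl = 16.13; W sinα = 70.3
Slice 7: Δl = 3.1/cos39.9° = 4.041 m; N'_7 = 91·cos39.9° − 6·4.041 = 45.6; c'Δl = 25.86; W sinα = 58.4
Σc'Δl = 118.0 kN/m; ΣN' = 642.1 kN/m; ΣW sinα = 255.1 kN/m
Resisting = 118.0 + 642.1·tan26.7° = 118.0 + 322.9 = 440.9 kN/m
FS = 440.9 / 255.1 = 1.728

FS = 1.73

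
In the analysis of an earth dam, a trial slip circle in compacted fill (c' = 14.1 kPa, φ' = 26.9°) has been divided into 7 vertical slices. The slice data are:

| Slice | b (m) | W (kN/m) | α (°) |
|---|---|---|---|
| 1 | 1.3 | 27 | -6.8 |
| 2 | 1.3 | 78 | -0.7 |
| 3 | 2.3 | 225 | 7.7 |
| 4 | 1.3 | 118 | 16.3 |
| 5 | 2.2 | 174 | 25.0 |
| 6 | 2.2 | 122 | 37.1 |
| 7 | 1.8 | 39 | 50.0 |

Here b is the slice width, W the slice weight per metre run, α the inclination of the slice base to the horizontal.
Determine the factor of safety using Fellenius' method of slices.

Ordinary method of slices: FS = Σ[c'·Δl_i + (W_i cosα_i)·tanφ'] / Σ W_i sinα_i, with Δl_i = b_i / cosα_i.
Slice 1: Δl = 1.3/cos(-6.8°) = 1.309 m; N'_1 = 27·cos(-6.8°) = 26.8; c'Δl = 18.46; W sinα = -3.2
Slice 2: Δl = 1.3/cos(-0.7°) = 1.300 m; N'_2 = 78·cos(-0.7°) = 78.0; c'Δl = 18.33; W sinα = -1.0
Slice 3: Δl = 2.3/cos7.7° = 2.321 m; N'_3 = 225·cos7.7° = 223.0; c'Δl = 32.73; W sinα = 30.1
Slice 4: Δl = 1.3/cos16.3° = 1.354 m; N'_4 = 118·cos16.3° = 113.3; c'Δl = 19.10; W sinα = 33.1
Slice 5: Δl = 2.2/cos25.0° = 2.427 m; N'_5 = 174·cos25.0° = 157.7; c'Δl = 34.23; W sinα = 73.5
Slice 6: Δl = 2.2/cos37.1° = 2.758 m; N'_6 = 122·cos37.1° = 97.3; c'Δl = 38.89; W sinα = 73.6
Slice 7: Δl = 1.8/cos50.0° = 2.800 m; N'_7 = 39·cos50.0° = 25.1; c'Δl = 39.48; W sinα = 29.9
Σc'Δl = 201.2 kN/m; ΣN' = 721.1 kN/m; ΣW sinα = 236.1 kN/m
Resisting = 201.2 + 721.1·tan26.9° = 201.2 + 365.8 = 567.1 kN/m
FS = 567.1 / 236.1 = 2.402

FS = 2.40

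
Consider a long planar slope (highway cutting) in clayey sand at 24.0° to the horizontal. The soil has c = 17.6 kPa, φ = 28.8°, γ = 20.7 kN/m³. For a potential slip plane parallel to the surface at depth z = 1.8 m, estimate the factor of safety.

For an infinite slope with a slip plane parallel to the surface (no pore pressure): FS = [c + γz cos²β tanφ] / [γz sinβ cosβ].
γz = 20.7·1.8 = 37.26 kN/m²
Numerator = 17.6 + 37.26·cos²24.0°·tan28.8° = 17.6 + 37.26·0.8346·0.5498 = 34.695 kPa
Denominator = 37.26·sin24.0°·cos24.0° = 37.26·0.4067·0.9135 = 13.845 kPa
FS = 34.695 / 13.845 = 2.506

FS = 2.51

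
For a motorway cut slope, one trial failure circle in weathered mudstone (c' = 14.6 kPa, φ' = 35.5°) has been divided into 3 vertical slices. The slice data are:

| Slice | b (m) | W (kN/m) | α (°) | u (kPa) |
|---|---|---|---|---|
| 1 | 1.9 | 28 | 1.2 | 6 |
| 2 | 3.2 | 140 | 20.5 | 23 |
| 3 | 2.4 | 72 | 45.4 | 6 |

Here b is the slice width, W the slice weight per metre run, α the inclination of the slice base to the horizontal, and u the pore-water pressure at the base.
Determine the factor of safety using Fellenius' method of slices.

Ordinary method of slices: FS = Σ[c'·Δl_i + (W_i cosα_i − u_i·Δl_i)·tanφ'] / Σ W_i sinα_i, with Δl_i = b_i / cosα_i.
Slice 1: Δl = 1.9/cos1.2° = 1.900 m; N'_1 = 28·cos1.2° − 6·1.900 = 16.6; c'Δl = 27.75; W sinα = 0.6
Slice 2: Δl = 3.2/cos20.5° = 3.416 m; N'_2 = 140·cos20.5° − 23·3.416 = 52.6; c'Δl = 49.88; W sinα = 49.0
Slice 3: Δl = 2.4/cos45.4° = 3.418 m; N'_3 = 72·cos45.4° − 6·3.418 = 30.0; c'Δl = 49.90; W sinα = 51.3
Σc'Δl = 127.5 kN/m; ΣN' = 99.2 kN/m; ΣW sinα = 100.9 kN/m
Resisting = 127.5 + 99.2·tan35.5° = 127.5 + 70.8 = 198.3 kN/m
FS = 198.3 / 100.9 = 1.966

FS = 1.97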